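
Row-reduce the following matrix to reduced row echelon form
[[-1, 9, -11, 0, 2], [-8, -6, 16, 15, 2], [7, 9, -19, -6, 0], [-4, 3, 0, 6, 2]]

Multiply R1 by -1.
  [  1  -9   11   0  -2 ]
  [ -8  -6   16  15   2 ]
  [  7   9  -19  -6   0 ]
  [ -4   3    0   6   2 ]
Add 8 times R1 to R2.
  [  1   -9   11   0   -2 ]
  [  0  -78  104  15  -14 ]
  [  7    9  -19  -6    0 ]
  [ -4    3    0   6    2 ]
Subtract 7 times R1 from R3.
  [  1   -9   11   0   -2 ]
  [  0  -78  104  15  -14 ]
  [  0   72  -96  -6   14 ]
  [ -4    3    0   6    2 ]
Add 4 times R1 to R4.
  [ 1   -9   11   0   -2 ]
  [ 0  -78  104  15  -14 ]
  [ 0   72  -96  -6   14 ]
  [ 0  -33   44   6   -6 ]
Multiply R2 by -1/78.
  [ 1   -9    11      0    -2 ]
  [ 0    1  -4/3  -5/26  7/39 ]
  [ 0   72   -96     -6    14 ]
  [ 0  -33    44      6    -6 ]
Subtract 72 times R2 from R3.
  [ 1   -9    11       0     -2 ]
  [ 0    1  -4/3   -5/26   7/39 ]
  [ 0    0     0  102/13  14/13 ]
  [ 0  -33    44       6     -6 ]
Add 33 times R2 to R4.
  [ 1  -9    11       0     -2 ]
  [ 0   1  -4/3   -5/26   7/39 ]
  [ 0   0     0  102/13  14/13 ]
  [ 0   0     0   -9/26  -1/13 ]
Multiply R3 by 13/102.
  [ 1  -9    11      0     -2 ]
  [ 0   1  -4/3  -5/26   7/39 ]
  [ 0   0     0      1   7/51 ]
  [ 0   0     0  -9/26  -1/13 ]
Add 9/26 times R3 to R4.
  [ 1  -9    11      0     -2 ]
  [ 0   1  -4/3  -5/26   7/39 ]
  [ 0   0     0      1   7/51 ]
  [ 0   0     0      0  -1/34 ]
Multiply R4 by -34.
  [ 1  -9    11      0    -2 ]
  [ 0   1  -4/3  -5/26  7/39 ]
  [ 0   0     0      1  7/51 ]
  [ 0   0     0      0     1 ]
Subtract 7/51 times R4 from R3.
  [ 1  -9    11      0    -2 ]
  [ 0   1  -4/3  -5/26  7/39 ]
  [ 0   0     0      1     0 ]
  [ 0   0     0      0     1 ]
Subtract 7/39 times R4 from R2.
  [ 1  -9    11      0  -2 ]
  [ 0   1  -4/3  -5/26   0 ]
  [ 0   0     0      1   0 ]
  [ 0   0     0      0   1 ]
Add 2 times R4 to R1.
  [ 1  -9    11      0  0 ]
  [ 0   1  -4/3  -5/26  0 ]
  [ 0   0     0      1  0 ]
  [ 0   0     0      0  1 ]
Add 5/26 times R3 to R2.
  [ 1  -9    11  0  0 ]
  [ 0   1  -4/3  0  0 ]
  [ 0   0     0  1  0 ]
  [ 0   0     0  0  1 ]
Add 9 times R2 to R1.
  [ 1  0    -1  0  0 ]
  [ 0  1  -4/3  0  0 ]
  [ 0  0     0  1  0 ]
  [ 0  0     0  0  1 ]

[[1, 0, -1, 0, 0], [0, 1, -4/3, 0, 0], [0, 0, 0, 1, 0], [0, 0, 0, 0, 1]]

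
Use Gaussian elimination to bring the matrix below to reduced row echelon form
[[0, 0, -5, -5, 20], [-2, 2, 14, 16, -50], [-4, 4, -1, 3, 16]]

ρ1 ↔ ρ2
  [ -2  2  14  16  -50 ]
  [  0  0  -5  -5   20 ]
  [ -4  4  -1   3   16 ]
ρ1 ← -1/2·ρ1
  [  1  -1  -7  -8  25 ]
  [  0   0  -5  -5  20 ]
  [ -4   4  -1   3  16 ]
ρ3 ← ρ3 + 4·ρ1
  [ 1  -1   -7   -8   25 ]
  [ 0   0   -5   -5   20 ]
  [ 0   0  -29  -29  116 ]
ρ2 ← -1/5·ρ2
  [ 1  -1   -7   -8   25 ]
  [ 0   0    1    1   -4 ]
  [ 0   0  -29  -29  116 ]
ρ3 ← ρ3 + 29·ρ2
  [ 1  -1  -7  -8  25 ]
  [ 0   0   1   1  -4 ]
  [ 0   0   0   0   0 ]
ρ1 ← ρ1 + 7·ρ2
  [ 1  -1  0  -1  -3 ]
  [ 0   0  1   1  -4 ]
  [ 0   0  0   0   0 ]

[[1, -1, 0, -1, -3], [0, 0, 1, 1, -4], [0, 0, 0, 0, 0]]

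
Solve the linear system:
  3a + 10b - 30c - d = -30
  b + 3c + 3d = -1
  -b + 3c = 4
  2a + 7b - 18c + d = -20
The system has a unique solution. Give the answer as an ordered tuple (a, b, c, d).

(3, -1, 1, -1)

Form the augmented matrix and row-reduce:
  [ 3  10  -30  -1  |  -30 ]
  [ 0   1    3   3  |   -1 ]
  [ 0  -1    3   0  |    4 ]
  [ 2   7  -18   1  |  -20 ]
Multiply ρ1 by 1/3.
Subtract 2 times ρ1 from ρ4.
Add ρ2 to ρ3.
Subtract 1/3 times ρ2 from ρ4.
Multiply ρ3 by 1/6.
Subtract ρ3 from ρ4.
Multiply ρ4 by 6.
Subtract 1/2 times ρ4 from ρ3.
Subtract 3 times ρ4 from ρ2.
Add 1/3 times ρ4 to ρ1.
Subtract 3 times ρ3 from ρ2.
Add 10 times ρ3 to ρ1.
Subtract 10/3 times ρ2 from ρ1.
Reading off the last column: a = 3, b = -1, c = 1, d = -1.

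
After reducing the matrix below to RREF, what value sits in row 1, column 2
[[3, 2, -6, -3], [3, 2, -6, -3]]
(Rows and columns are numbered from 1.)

ρ1 -> 1/3·ρ1
  [ 1  2/3  -2  -1 ]
  [ 3    2  -6  -3 ]
ρ2 -> ρ2 − 3·ρ1
  [ 1  2/3  -2  -1 ]
  [ 0    0   0   0 ]

2/3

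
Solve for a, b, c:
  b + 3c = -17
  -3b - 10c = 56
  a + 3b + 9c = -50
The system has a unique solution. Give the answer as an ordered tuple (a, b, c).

(1, -2, -5)

Form the augmented matrix and row-reduce:
  [ 0   1    3  |  -17 ]
  [ 0  -3  -10  |   56 ]
  [ 1   3    9  |  -50 ]
r1 ↔ r3
  [ 1   3    9  |  -50 ]
  [ 0  -3  -10  |   56 ]
  [ 0   1    3  |  -17 ]
r2 → -1/3·r2
  [ 1  3     9  |    -50 ]
  [ 0  1  10/3  |  -56/3 ]
  [ 0  1     3  |    -17 ]
r3 → r3 − r2
  [ 1  3     9  |    -50 ]
  [ 0  1  10/3  |  -56/3 ]
  [ 0  0  -1/3  |    5/3 ]
r3 → -3·r3
  [ 1  3     9  |    -50 ]
  [ 0  1  10/3  |  -56/3 ]
  [ 0  0     1  |     -5 ]
r2 → r2 − 10/3·r3
  [ 1  3  9  |  -50 ]
  [ 0  1  0  |   -2 ]
  [ 0  0  1  |   -5 ]
r1 → r1 − 9·r3
  [ 1  3  0  |  -5 ]
  [ 0  1  0  |  -2 ]
  [ 0  0  1  |  -5 ]
r1 → r1 − 3·r2
  [ 1  0  0  |   1 ]
  [ 0  1  0  |  -2 ]
  [ 0  0  1  |  -5 ]
Reading off the last column: a = 1, b = -2, c = -5.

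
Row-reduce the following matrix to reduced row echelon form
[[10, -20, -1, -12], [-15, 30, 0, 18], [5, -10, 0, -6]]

r1 -> 1/10·r1
  [   1   -2  -1/10  -6/5 ]
  [ -15   30      0    18 ]
  [   5  -10      0    -6 ]
r2 -> r2 + 15·r1
  [ 1   -2  -1/10  -6/5 ]
  [ 0    0   -3/2     0 ]
  [ 5  -10      0    -6 ]
r3 -> r3 − 5·r1
  [ 1  -2  -1/10  -6/5 ]
  [ 0   0   -3/2     0 ]
  [ 0   0    1/2     0 ]
r2 -> -2/3·r2
  [ 1  -2  -1/10  -6/5 ]
  [ 0   0      1     0 ]
  [ 0   0    1/2     0 ]
r3 -> r3 − 1/2·r2
  [ 1  -2  -1/10  -6/5 ]
  [ 0   0      1     0 ]
  [ 0   0      0     0 ]
r1 -> r1 + 1/10·r2
  [ 1  -2  0  -6/5 ]
  [ 0   0  1     0 ]
  [ 0   0  0     0 ]

[[1, -2, 0, -6/5], [0, 0, 1, 0], [0, 0, 0, 0]]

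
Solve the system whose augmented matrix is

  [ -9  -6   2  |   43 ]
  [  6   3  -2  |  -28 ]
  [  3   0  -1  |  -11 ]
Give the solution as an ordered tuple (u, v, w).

R1 → -1/9·R1
  [ 1  2/3  -2/9  |  -43/9 ]
  [ 6    3    -2  |    -28 ]
  [ 3    0    -1  |    -11 ]
R2 → R2 − 6·R1
  [ 1  2/3  -2/9  |  -43/9 ]
  [ 0   -1  -2/3  |    2/3 ]
  [ 3    0    -1  |    -11 ]
R3 → R3 − 3·R1
  [ 1  2/3  -2/9  |  -43/9 ]
  [ 0   -1  -2/3  |    2/3 ]
  [ 0   -2  -1/3  |   10/3 ]
R2 → -1·R2
  [ 1  2/3  -2/9  |  -43/9 ]
  [ 0    1   2/3  |   -2/3 ]
  [ 0   -2  -1/3  |   10/3 ]
R3 → R3 + 2·R2
  [ 1  2/3  -2/9  |  -43/9 ]
  [ 0    1   2/3  |   -2/3 ]
  [ 0    0     1  |      2 ]
R2 → R2 − 2/3·R3
  [ 1  2/3  -2/9  |  -43/9 ]
  [ 0    1     0  |     -2 ]
  [ 0    0     1  |      2 ]
R1 → R1 + 2/9·R3
  [ 1  2/3  0  |  -13/3 ]
  [ 0    1  0  |     -2 ]
  [ 0    0  1  |      2 ]
R1 → R1 − 2/3·R2
  [ 1  0  0  |  -3 ]
  [ 0  1  0  |  -2 ]
  [ 0  0  1  |   2 ]
Reading off the last column: u = -3, v = -2, w = 2.

(-3, -2, 2)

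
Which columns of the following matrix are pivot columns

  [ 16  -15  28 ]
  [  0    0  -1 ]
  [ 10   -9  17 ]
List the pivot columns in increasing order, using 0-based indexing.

0, 1, 2

R1 ← 1/16·R1
  [  1  -15/16  7/4 ]
  [  0       0   -1 ]
  [ 10      -9   17 ]
R3 ← R3 − 10·R1
  [ 1  -15/16   7/4 ]
  [ 0       0    -1 ]
  [ 0     3/8  -1/2 ]
R2 <-> R3
  [ 1  -15/16   7/4 ]
  [ 0     3/8  -1/2 ]
  [ 0       0    -1 ]
R2 ← 8/3·R2
  [ 1  -15/16   7/4 ]
  [ 0       1  -4/3 ]
  [ 0       0    -1 ]
R3 ← -1·R3
  [ 1  -15/16   7/4 ]
  [ 0       1  -4/3 ]
  [ 0       0     1 ]
R2 ← R2 + 4/3·R3
  [ 1  -15/16  7/4 ]
  [ 0       1    0 ]
  [ 0       0    1 ]
R1 ← R1 − 7/4·R3
  [ 1  -15/16  0 ]
  [ 0       1  0 ]
  [ 0       0  1 ]
R1 ← R1 + 15/16·R2
  [ 1  0  0 ]
  [ 0  1  0 ]
  [ 0  0  1 ]
Pivot columns are the columns containing a leading 1.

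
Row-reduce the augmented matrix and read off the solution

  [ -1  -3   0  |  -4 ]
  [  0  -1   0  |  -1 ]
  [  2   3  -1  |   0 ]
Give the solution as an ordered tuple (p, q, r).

R1 := -1·R1
  [ 1   3   0  |   4 ]
  [ 0  -1   0  |  -1 ]
  [ 2   3  -1  |   0 ]
R3 := R3 − 2·R1
  [ 1   3   0  |   4 ]
  [ 0  -1   0  |  -1 ]
  [ 0  -3  -1  |  -8 ]
R2 := -1·R2
  [ 1   3   0  |   4 ]
  [ 0   1   0  |   1 ]
  [ 0  -3  -1  |  -8 ]
R3 := R3 + 3·R2
  [ 1  3   0  |   4 ]
  [ 0  1   0  |   1 ]
  [ 0  0  -1  |  -5 ]
R3 := -1·R3
  [ 1  3  0  |  4 ]
  [ 0  1  0  |  1 ]
  [ 0  0  1  |  5 ]
R1 := R1 − 3·R2
  [ 1  0  0  |  1 ]
  [ 0  1  0  |  1 ]
  [ 0  0  1  |  5 ]
Reading off the last column: p = 1, q = 1, r = 5.

(1, 1, 5)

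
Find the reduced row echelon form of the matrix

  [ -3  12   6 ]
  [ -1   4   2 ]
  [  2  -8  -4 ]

[[1, -4, -2], [0, 0, 0], [0, 0, 0]]

Multiply r1 by -1/3.
  [  1  -4  -2 ]
  [ -1   4   2 ]
  [  2  -8  -4 ]
Add r1 to r2.
  [ 1  -4  -2 ]
  [ 0   0   0 ]
  [ 2  -8  -4 ]
Subtract 2 times r1 from r3.
  [ 1  -4  -2 ]
  [ 0   0   0 ]
  [ 0   0   0 ]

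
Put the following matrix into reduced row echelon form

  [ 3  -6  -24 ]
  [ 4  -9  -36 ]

[[1, 0, 0], [0, 1, 4]]

R1 ← 1/3·R1
  [ 1  -2   -8 ]
  [ 4  -9  -36 ]
R2 ← R2 − 4·R1
  [ 1  -2  -8 ]
  [ 0  -1  -4 ]
R2 ← -1·R2
  [ 1  -2  -8 ]
  [ 0   1   4 ]
R1 ← R1 + 2·R2
  [ 1  0  0 ]
  [ 0  1  4 ]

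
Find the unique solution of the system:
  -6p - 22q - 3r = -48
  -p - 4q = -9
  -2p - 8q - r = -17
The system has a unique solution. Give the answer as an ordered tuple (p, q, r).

Form the augmented matrix and row-reduce:
  [ -6  -22  -3  |  -48 ]
  [ -1   -4   0  |   -9 ]
  [ -2   -8  -1  |  -17 ]
r1 -> -1/6·r1
  [  1  11/3  1/2  |    8 ]
  [ -1    -4    0  |   -9 ]
  [ -2    -8   -1  |  -17 ]
r2 -> r2 + r1
  [  1  11/3  1/2  |    8 ]
  [  0  -1/3  1/2  |   -1 ]
  [ -2    -8   -1  |  -17 ]
r3 -> r3 + 2·r1
  [ 1  11/3  1/2  |   8 ]
  [ 0  -1/3  1/2  |  -1 ]
  [ 0  -2/3    0  |  -1 ]
r2 -> -3·r2
  [ 1  11/3   1/2  |   8 ]
  [ 0     1  -3/2  |   3 ]
  [ 0  -2/3     0  |  -1 ]
r3 -> r3 + 2/3·r2
  [ 1  11/3   1/2  |  8 ]
  [ 0     1  -3/2  |  3 ]
  [ 0     0    -1  |  1 ]
r3 -> -1·r3
  [ 1  11/3   1/2  |   8 ]
  [ 0     1  -3/2  |   3 ]
  [ 0     0     1  |  -1 ]
r2 -> r2 + 3/2·r3
  [ 1  11/3  1/2  |    8 ]
  [ 0     1    0  |  3/2 ]
  [ 0     0    1  |   -1 ]
r1 -> r1 − 1/2·r3
  [ 1  11/3  0  |  17/2 ]
  [ 0     1  0  |   3/2 ]
  [ 0     0  1  |    -1 ]
r1 -> r1 − 11/3·r2
  [ 1  0  0  |    3 ]
  [ 0  1  0  |  3/2 ]
  [ 0  0  1  |   -1 ]
Reading off the last column: p = 3, q = 3/2, r = -1.

(3, 3/2, -1)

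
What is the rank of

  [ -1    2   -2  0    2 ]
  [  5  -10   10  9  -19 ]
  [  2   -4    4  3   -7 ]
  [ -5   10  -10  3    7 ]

rank = 2

Multiply r1 by -1.
  [  1   -2    2  0   -2 ]
  [  5  -10   10  9  -19 ]
  [  2   -4    4  3   -7 ]
  [ -5   10  -10  3    7 ]
Subtract 5 times r1 from r2.
  [  1  -2    2  0  -2 ]
  [  0   0    0  9  -9 ]
  [  2  -4    4  3  -7 ]
  [ -5  10  -10  3   7 ]
Subtract 2 times r1 from r3.
  [  1  -2    2  0  -2 ]
  [  0   0    0  9  -9 ]
  [  0   0    0  3  -3 ]
  [ -5  10  -10  3   7 ]
Add 5 times r1 to r4.
  [ 1  -2  2  0  -2 ]
  [ 0   0  0  9  -9 ]
  [ 0   0  0  3  -3 ]
  [ 0   0  0  3  -3 ]
Multiply r2 by 1/9.
  [ 1  -2  2  0  -2 ]
  [ 0   0  0  1  -1 ]
  [ 0   0  0  3  -3 ]
  [ 0   0  0  3  -3 ]
Subtract 3 times r2 from r3.
  [ 1  -2  2  0  -2 ]
  [ 0   0  0  1  -1 ]
  [ 0   0  0  0   0 ]
  [ 0   0  0  3  -3 ]
Subtract 3 times r2 from r4.
  [ 1  -2  2  0  -2 ]
  [ 0   0  0  1  -1 ]
  [ 0   0  0  0   0 ]
  [ 0   0  0  0   0 ]
The reduced form has 2 nonzero rows.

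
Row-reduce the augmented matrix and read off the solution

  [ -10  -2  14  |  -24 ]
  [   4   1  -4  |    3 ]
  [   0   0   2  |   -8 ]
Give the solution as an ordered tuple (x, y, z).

ρ1 := -1/10·ρ1
  [ 1  1/5  -7/5  |  12/5 ]
  [ 4    1    -4  |     3 ]
  [ 0    0     2  |    -8 ]
ρ2 := ρ2 − 4·ρ1
  [ 1  1/5  -7/5  |   12/5 ]
  [ 0  1/5   8/5  |  -33/5 ]
  [ 0    0     2  |     -8 ]
ρ2 := 5·ρ2
  [ 1  1/5  -7/5  |  12/5 ]
  [ 0    1     8  |   -33 ]
  [ 0    0     2  |    -8 ]
ρ3 := 1/2·ρ3
  [ 1  1/5  -7/5  |  12/5 ]
  [ 0    1     8  |   -33 ]
  [ 0    0     1  |    -4 ]
ρ2 := ρ2 − 8·ρ3
  [ 1  1/5  -7/5  |  12/5 ]
  [ 0    1     0  |    -1 ]
  [ 0    0     1  |    -4 ]
ρ1 := ρ1 + 7/5·ρ3
  [ 1  1/5  0  |  -16/5 ]
  [ 0    1  0  |     -1 ]
  [ 0    0  1  |     -4 ]
ρ1 := ρ1 − 1/5·ρ2
  [ 1  0  0  |  -3 ]
  [ 0  1  0  |  -1 ]
  [ 0  0  1  |  -4 ]
Reading off the last column: x = -3, y = -1, z = -4.

(-3, -1, -4)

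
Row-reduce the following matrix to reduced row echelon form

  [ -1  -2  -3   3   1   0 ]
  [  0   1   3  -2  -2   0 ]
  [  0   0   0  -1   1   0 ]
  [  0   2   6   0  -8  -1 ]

[[1, 0, -3, 0, 4, 0], [0, 1, 3, 0, -4, 0], [0, 0, 0, 1, -1, 0], [0, 0, 0, 0, 0, 1]]

r1 -> -1·r1
  [ 1  2  3  -3  -1   0 ]
  [ 0  1  3  -2  -2   0 ]
  [ 0  0  0  -1   1   0 ]
  [ 0  2  6   0  -8  -1 ]
r4 -> r4 − 2·r2
  [ 1  2  3  -3  -1   0 ]
  [ 0  1  3  -2  -2   0 ]
  [ 0  0  0  -1   1   0 ]
  [ 0  0  0   4  -4  -1 ]
r3 -> -1·r3
  [ 1  2  3  -3  -1   0 ]
  [ 0  1  3  -2  -2   0 ]
  [ 0  0  0   1  -1   0 ]
  [ 0  0  0   4  -4  -1 ]
r4 -> r4 − 4·r3
  [ 1  2  3  -3  -1   0 ]
  [ 0  1  3  -2  -2   0 ]
  [ 0  0  0   1  -1   0 ]
  [ 0  0  0   0   0  -1 ]
r4 -> -1·r4
  [ 1  2  3  -3  -1  0 ]
  [ 0  1  3  -2  -2  0 ]
  [ 0  0  0   1  -1  0 ]
  [ 0  0  0   0   0  1 ]
r2 -> r2 + 2·r3
  [ 1  2  3  -3  -1  0 ]
  [ 0  1  3   0  -4  0 ]
  [ 0  0  0   1  -1  0 ]
  [ 0  0  0   0   0  1 ]
r1 -> r1 + 3·r3
  [ 1  2  3  0  -4  0 ]
  [ 0  1  3  0  -4  0 ]
  [ 0  0  0  1  -1  0 ]
  [ 0  0  0  0   0  1 ]
r1 -> r1 − 2·r2
  [ 1  0  -3  0   4  0 ]
  [ 0  1   3  0  -4  0 ]
  [ 0  0   0  1  -1  0 ]
  [ 0  0   0  0   0  1 ]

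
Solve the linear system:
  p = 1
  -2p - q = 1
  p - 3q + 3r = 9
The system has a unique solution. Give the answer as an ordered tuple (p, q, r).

Form the augmented matrix and row-reduce:
  [  1   0  0  |  1 ]
  [ -2  -1  0  |  1 ]
  [  1  -3  3  |  9 ]
Add 2 times R1 to R2.
  [ 1   0  0  |  1 ]
  [ 0  -1  0  |  3 ]
  [ 1  -3  3  |  9 ]
Subtract R1 from R3.
  [ 1   0  0  |  1 ]
  [ 0  -1  0  |  3 ]
  [ 0  -3  3  |  8 ]
Multiply R2 by -1.
  [ 1   0  0  |   1 ]
  [ 0   1  0  |  -3 ]
  [ 0  -3  3  |   8 ]
Add 3 times R2 to R3.
  [ 1  0  0  |   1 ]
  [ 0  1  0  |  -3 ]
  [ 0  0  3  |  -1 ]
Multiply R3 by 1/3.
  [ 1  0  0  |     1 ]
  [ 0  1  0  |    -3 ]
  [ 0  0  1  |  -1/3 ]
Reading off the last column: p = 1, q = -3, r = -1/3.

(1, -3, -1/3)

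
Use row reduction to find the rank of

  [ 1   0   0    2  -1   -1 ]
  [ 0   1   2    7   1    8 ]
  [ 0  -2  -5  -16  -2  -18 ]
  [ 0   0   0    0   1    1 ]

Add 2 times R2 to R3.
Multiply R3 by -1.
Subtract R4 from R2.
Add R4 to R1.
Subtract 2 times R3 from R2.
The reduced form has 4 nonzero rows.

rank = 4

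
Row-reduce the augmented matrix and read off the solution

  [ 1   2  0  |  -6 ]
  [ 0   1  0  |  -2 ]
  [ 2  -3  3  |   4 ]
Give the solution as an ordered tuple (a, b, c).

R3 := R3 − 2·R1
  [ 1   2  0  |  -6 ]
  [ 0   1  0  |  -2 ]
  [ 0  -7  3  |  16 ]
R3 := R3 + 7·R2
  [ 1  2  0  |  -6 ]
  [ 0  1  0  |  -2 ]
  [ 0  0  3  |   2 ]
R3 := 1/3·R3
  [ 1  2  0  |   -6 ]
  [ 0  1  0  |   -2 ]
  [ 0  0  1  |  2/3 ]
R1 := R1 − 2·R2
  [ 1  0  0  |   -2 ]
  [ 0  1  0  |   -2 ]
  [ 0  0  1  |  2/3 ]
Reading off the last column: a = -2, b = -2, c = 2/3.

(-2, -2, 2/3)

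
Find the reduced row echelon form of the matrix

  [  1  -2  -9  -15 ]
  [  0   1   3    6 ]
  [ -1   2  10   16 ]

[[1, 0, 0, 0], [0, 1, 0, 3], [0, 0, 1, 1]]

Add r1 to r3.
  [ 1  -2  -9  -15 ]
  [ 0   1   3    6 ]
  [ 0   0   1    1 ]
Subtract 3 times r3 from r2.
  [ 1  -2  -9  -15 ]
  [ 0   1   0    3 ]
  [ 0   0   1    1 ]
Add 9 times r3 to r1.
  [ 1  -2  0  -6 ]
  [ 0   1  0   3 ]
  [ 0   0  1   1 ]
Add 2 times r2 to r1.
  [ 1  0  0  0 ]
  [ 0  1  0  3 ]
  [ 0  0  1  1 ]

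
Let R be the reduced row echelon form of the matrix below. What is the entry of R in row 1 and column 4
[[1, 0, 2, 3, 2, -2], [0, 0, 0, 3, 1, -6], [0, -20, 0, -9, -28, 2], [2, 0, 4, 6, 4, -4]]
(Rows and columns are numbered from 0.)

5/4

r4 ← r4 − 2·r1
  [ 1    0  2   3    2  -2 ]
  [ 0    0  0   3    1  -6 ]
  [ 0  -20  0  -9  -28   2 ]
  [ 0    0  0   0    0   0 ]
r2 ↔ r3
  [ 1    0  2   3    2  -2 ]
  [ 0  -20  0  -9  -28   2 ]
  [ 0    0  0   3    1  -6 ]
  [ 0    0  0   0    0   0 ]
r2 ← -1/20·r2
  [ 1  0  2     3    2     -2 ]
  [ 0  1  0  9/20  7/5  -1/10 ]
  [ 0  0  0     3    1     -6 ]
  [ 0  0  0     0    0      0 ]
r3 ← 1/3·r3
  [ 1  0  2     3    2     -2 ]
  [ 0  1  0  9/20  7/5  -1/10 ]
  [ 0  0  0     1  1/3     -2 ]
  [ 0  0  0     0    0      0 ]
r2 ← r2 − 9/20·r3
  [ 1  0  2  3    2   -2 ]
  [ 0  1  0  0  5/4  4/5 ]
  [ 0  0  0  1  1/3   -2 ]
  [ 0  0  0  0    0    0 ]
r1 ← r1 − 3·r3
  [ 1  0  2  0    1    4 ]
  [ 0  1  0  0  5/4  4/5 ]
  [ 0  0  0  1  1/3   -2 ]
  [ 0  0  0  0    0    0 ]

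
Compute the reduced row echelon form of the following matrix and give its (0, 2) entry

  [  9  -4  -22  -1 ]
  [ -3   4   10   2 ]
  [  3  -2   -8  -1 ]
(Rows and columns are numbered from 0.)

-2

Multiply r1 by 1/9.
  [  1  -4/9  -22/9  -1/9 ]
  [ -3     4     10     2 ]
  [  3    -2     -8    -1 ]
Add 3 times r1 to r2.
  [ 1  -4/9  -22/9  -1/9 ]
  [ 0   8/3    8/3   5/3 ]
  [ 3    -2     -8    -1 ]
Subtract 3 times r1 from r3.
  [ 1  -4/9  -22/9  -1/9 ]
  [ 0   8/3    8/3   5/3 ]
  [ 0  -2/3   -2/3  -2/3 ]
Multiply r2 by 3/8.
  [ 1  -4/9  -22/9  -1/9 ]
  [ 0     1      1   5/8 ]
  [ 0  -2/3   -2/3  -2/3 ]
Add 2/3 times r2 to r3.
  [ 1  -4/9  -22/9  -1/9 ]
  [ 0     1      1   5/8 ]
  [ 0     0      0  -1/4 ]
Multiply r3 by -4.
  [ 1  -4/9  -22/9  -1/9 ]
  [ 0     1      1   5/8 ]
  [ 0     0      0     1 ]
Subtract 5/8 times r3 from r2.
  [ 1  -4/9  -22/9  -1/9 ]
  [ 0     1      1     0 ]
  [ 0     0      0     1 ]
Add 1/9 times r3 to r1.
  [ 1  -4/9  -22/9  0 ]
  [ 0     1      1  0 ]
  [ 0     0      0  1 ]
Add 4/9 times r2 to r1.
  [ 1  0  -2  0 ]
  [ 0  1   1  0 ]
  [ 0  0   0  1 ]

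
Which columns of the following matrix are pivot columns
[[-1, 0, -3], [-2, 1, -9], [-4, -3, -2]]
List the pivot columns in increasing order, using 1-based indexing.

Multiply ρ1 by -1.
Add 2 times ρ1 to ρ2.
Add 4 times ρ1 to ρ3.
Add 3 times ρ2 to ρ3.
Add 3 times ρ3 to ρ2.
Subtract 3 times ρ3 from ρ1.
Pivot columns are the columns containing a leading 1.

1, 2, 3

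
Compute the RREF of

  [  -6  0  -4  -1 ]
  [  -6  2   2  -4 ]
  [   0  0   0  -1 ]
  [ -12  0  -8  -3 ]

R1 ← -1/6·R1
  [   1  0  2/3  1/6 ]
  [  -6  2    2   -4 ]
  [   0  0    0   -1 ]
  [ -12  0   -8   -3 ]
R2 ← R2 + 6·R1
  [   1  0  2/3  1/6 ]
  [   0  2    6   -3 ]
  [   0  0    0   -1 ]
  [ -12  0   -8   -3 ]
R4 ← R4 + 12·R1
  [ 1  0  2/3  1/6 ]
  [ 0  2    6   -3 ]
  [ 0  0    0   -1 ]
  [ 0  0    0   -1 ]
R2 ← 1/2·R2
  [ 1  0  2/3   1/6 ]
  [ 0  1    3  -3/2 ]
  [ 0  0    0    -1 ]
  [ 0  0    0    -1 ]
R3 ← -1·R3
  [ 1  0  2/3   1/6 ]
  [ 0  1    3  -3/2 ]
  [ 0  0    0     1 ]
  [ 0  0    0    -1 ]
R4 ← R4 + R3
  [ 1  0  2/3   1/6 ]
  [ 0  1    3  -3/2 ]
  [ 0  0    0     1 ]
  [ 0  0    0     0 ]
R2 ← R2 + 3/2·R3
  [ 1  0  2/3  1/6 ]
  [ 0  1    3    0 ]
  [ 0  0    0    1 ]
  [ 0  0    0    0 ]
R1 ← R1 − 1/6·R3
  [ 1  0  2/3  0 ]
  [ 0  1    3  0 ]
  [ 0  0    0  1 ]
  [ 0  0    0  0 ]

[[1, 0, 2/3, 0], [0, 1, 3, 0], [0, 0, 0, 1], [0, 0, 0, 0]]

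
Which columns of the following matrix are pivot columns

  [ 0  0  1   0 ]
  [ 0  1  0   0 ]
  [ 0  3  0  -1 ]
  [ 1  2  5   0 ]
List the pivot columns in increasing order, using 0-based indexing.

ρ1 <-> ρ4
ρ3 := ρ3 − 3·ρ2
ρ3 <-> ρ4
ρ4 := -1·ρ4
ρ1 := ρ1 − 5·ρ3
ρ1 := ρ1 − 2·ρ2
Pivot columns are the columns containing a leading 1.

0, 1, 2, 3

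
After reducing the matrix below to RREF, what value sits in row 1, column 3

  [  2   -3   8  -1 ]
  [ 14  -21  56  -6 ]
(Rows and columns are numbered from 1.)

Multiply R1 by 1/2.
Subtract 14 times R1 from R2.
Add 1/2 times R2 to R1.

4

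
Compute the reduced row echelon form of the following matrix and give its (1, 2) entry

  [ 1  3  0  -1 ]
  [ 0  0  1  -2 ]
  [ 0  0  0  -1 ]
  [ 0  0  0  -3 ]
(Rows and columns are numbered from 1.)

R3 → -1·R3
  [ 1  3  0  -1 ]
  [ 0  0  1  -2 ]
  [ 0  0  0   1 ]
  [ 0  0  0  -3 ]
R4 → R4 + 3·R3
  [ 1  3  0  -1 ]
  [ 0  0  1  -2 ]
  [ 0  0  0   1 ]
  [ 0  0  0   0 ]
R2 → R2 + 2·R3
  [ 1  3  0  -1 ]
  [ 0  0  1   0 ]
  [ 0  0  0   1 ]
  [ 0  0  0   0 ]
R1 → R1 + R3
  [ 1  3  0  0 ]
  [ 0  0  1  0 ]
  [ 0  0  0  1 ]
  [ 0  0  0  0 ]

3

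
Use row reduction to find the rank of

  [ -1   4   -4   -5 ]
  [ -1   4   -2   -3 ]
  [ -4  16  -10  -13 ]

rank = 3

Multiply r1 by -1.
  [  1  -4    4    5 ]
  [ -1   4   -2   -3 ]
  [ -4  16  -10  -13 ]
Add r1 to r2.
  [  1  -4    4    5 ]
  [  0   0    2    2 ]
  [ -4  16  -10  -13 ]
Add 4 times r1 to r3.
  [ 1  -4  4  5 ]
  [ 0   0  2  2 ]
  [ 0   0  6  7 ]
Multiply r2 by 1/2.
  [ 1  -4  4  5 ]
  [ 0   0  1  1 ]
  [ 0   0  6  7 ]
Subtract 6 times r2 from r3.
  [ 1  -4  4  5 ]
  [ 0   0  1  1 ]
  [ 0   0  0  1 ]
Subtract r3 from r2.
  [ 1  -4  4  5 ]
  [ 0   0  1  0 ]
  [ 0   0  0  1 ]
Subtract 5 times r3 from r1.
  [ 1  -4  4  0 ]
  [ 0   0  1  0 ]
  [ 0   0  0  1 ]
Subtract 4 times r2 from r1.
  [ 1  -4  0  0 ]
  [ 0   0  1  0 ]
  [ 0   0  0  1 ]
The reduced form has 3 nonzero rows.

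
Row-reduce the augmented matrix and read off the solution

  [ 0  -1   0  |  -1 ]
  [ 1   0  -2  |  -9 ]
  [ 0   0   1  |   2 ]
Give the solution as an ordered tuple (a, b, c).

(-5, 1, 2)

R1 <=> R2
R2 -> -1·R2
R1 -> R1 + 2·R3
Reading off the last column: a = -5, b = 1, c = 2.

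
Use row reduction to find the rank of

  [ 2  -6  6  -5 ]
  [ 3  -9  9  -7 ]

R1 ← 1/2·R1
R2 ← R2 − 3·R1
R2 ← 2·R2
R1 ← R1 + 5/2·R2
The reduced form has 2 nonzero rows.

rank = 2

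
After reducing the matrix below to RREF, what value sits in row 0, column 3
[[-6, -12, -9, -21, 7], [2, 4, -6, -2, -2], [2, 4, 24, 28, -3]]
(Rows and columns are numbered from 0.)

Multiply ρ1 by -1/6.
Subtract 2 times ρ1 from ρ2.
Subtract 2 times ρ1 from ρ3.
Multiply ρ2 by -1/9.
Subtract 21 times ρ2 from ρ3.
Multiply ρ3 by 9.
Add 1/27 times ρ3 to ρ2.
Add 7/6 times ρ3 to ρ1.
Subtract 3/2 times ρ2 from ρ1.

2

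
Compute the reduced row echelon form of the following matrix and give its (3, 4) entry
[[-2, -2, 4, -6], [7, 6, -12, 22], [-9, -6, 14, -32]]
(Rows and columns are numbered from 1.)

-1

R1 -> -1/2·R1
  [  1   1   -2    3 ]
  [  7   6  -12   22 ]
  [ -9  -6   14  -32 ]
R2 -> R2 − 7·R1
  [  1   1  -2    3 ]
  [  0  -1   2    1 ]
  [ -9  -6  14  -32 ]
R3 -> R3 + 9·R1
  [ 1   1  -2   3 ]
  [ 0  -1   2   1 ]
  [ 0   3  -4  -5 ]
R2 -> -1·R2
  [ 1  1  -2   3 ]
  [ 0  1  -2  -1 ]
  [ 0  3  -4  -5 ]
R3 -> R3 − 3·R2
  [ 1  1  -2   3 ]
  [ 0  1  -2  -1 ]
  [ 0  0   2  -2 ]
R3 -> 1/2·R3
  [ 1  1  -2   3 ]
  [ 0  1  -2  -1 ]
  [ 0  0   1  -1 ]
R2 -> R2 + 2·R3
  [ 1  1  -2   3 ]
  [ 0  1   0  -3 ]
  [ 0  0   1  -1 ]
R1 -> R1 + 2·R3
  [ 1  1  0   1 ]
  [ 0  1  0  -3 ]
  [ 0  0  1  -1 ]
R1 -> R1 − R2
  [ 1  0  0   4 ]
  [ 0  1  0  -3 ]
  [ 0  0  1  -1 ]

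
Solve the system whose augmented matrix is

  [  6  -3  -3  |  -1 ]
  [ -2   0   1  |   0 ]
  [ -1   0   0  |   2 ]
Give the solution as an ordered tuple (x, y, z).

ρ1 := 1/6·ρ1
  [  1  -1/2  -1/2  |  -1/6 ]
  [ -2     0     1  |     0 ]
  [ -1     0     0  |     2 ]
ρ2 := ρ2 + 2·ρ1
  [  1  -1/2  -1/2  |  -1/6 ]
  [  0    -1     0  |  -1/3 ]
  [ -1     0     0  |     2 ]
ρ3 := ρ3 + ρ1
  [ 1  -1/2  -1/2  |  -1/6 ]
  [ 0    -1     0  |  -1/3 ]
  [ 0  -1/2  -1/2  |  11/6 ]
ρ2 := -1·ρ2
  [ 1  -1/2  -1/2  |  -1/6 ]
  [ 0     1     0  |   1/3 ]
  [ 0  -1/2  -1/2  |  11/6 ]
ρ3 := ρ3 + 1/2·ρ2
  [ 1  -1/2  -1/2  |  -1/6 ]
  [ 0     1     0  |   1/3 ]
  [ 0     0  -1/2  |     2 ]
ρ3 := -2·ρ3
  [ 1  -1/2  -1/2  |  -1/6 ]
  [ 0     1     0  |   1/3 ]
  [ 0     0     1  |    -4 ]
ρ1 := ρ1 + 1/2·ρ3
  [ 1  -1/2  0  |  -13/6 ]
  [ 0     1  0  |    1/3 ]
  [ 0     0  1  |     -4 ]
ρ1 := ρ1 + 1/2·ρ2
  [ 1  0  0  |   -2 ]
  [ 0  1  0  |  1/3 ]
  [ 0  0  1  |   -4 ]
Reading off the last column: x = -2, y = 1/3, z = -4.

(-2, 1/3, -4)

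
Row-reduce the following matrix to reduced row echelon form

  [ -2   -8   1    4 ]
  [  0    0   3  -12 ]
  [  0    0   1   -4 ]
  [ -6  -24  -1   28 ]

[[1, 4, 0, -4], [0, 0, 1, -4], [0, 0, 0, 0], [0, 0, 0, 0]]

R1 → -1/2·R1
R4 → R4 + 6·R1
R2 → 1/3·R2
R3 → R3 − R2
R4 → R4 + 4·R2
R1 → R1 + 1/2·R2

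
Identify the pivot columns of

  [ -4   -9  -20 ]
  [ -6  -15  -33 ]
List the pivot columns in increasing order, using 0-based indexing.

Multiply r1 by -1/4.
  [  1  9/4    5 ]
  [ -6  -15  -33 ]
Add 6 times r1 to r2.
  [ 1   9/4   5 ]
  [ 0  -3/2  -3 ]
Multiply r2 by -2/3.
  [ 1  9/4  5 ]
  [ 0    1  2 ]
Subtract 9/4 times r2 from r1.
  [ 1  0  1/2 ]
  [ 0  1    2 ]
Pivot columns are the columns containing a leading 1.

0, 1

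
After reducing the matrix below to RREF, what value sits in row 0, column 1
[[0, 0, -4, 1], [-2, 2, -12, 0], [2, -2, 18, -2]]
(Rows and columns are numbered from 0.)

-1

R1 <-> R2
  [ -2   2  -12   0 ]
  [  0   0   -4   1 ]
  [  2  -2   18  -2 ]
R1 -> -1/2·R1
  [ 1  -1   6   0 ]
  [ 0   0  -4   1 ]
  [ 2  -2  18  -2 ]
R3 -> R3 − 2·R1
  [ 1  -1   6   0 ]
  [ 0   0  -4   1 ]
  [ 0   0   6  -2 ]
R2 -> -1/4·R2
  [ 1  -1  6     0 ]
  [ 0   0  1  -1/4 ]
  [ 0   0  6    -2 ]
R3 -> R3 − 6·R2
  [ 1  -1  6     0 ]
  [ 0   0  1  -1/4 ]
  [ 0   0  0  -1/2 ]
R3 -> -2·R3
  [ 1  -1  6     0 ]
  [ 0   0  1  -1/4 ]
  [ 0   0  0     1 ]
R2 -> R2 + 1/4·R3
  [ 1  -1  6  0 ]
  [ 0   0  1  0 ]
  [ 0   0  0  1 ]
R1 -> R1 − 6·R2
  [ 1  -1  0  0 ]
  [ 0   0  1  0 ]
  [ 0   0  0  1 ]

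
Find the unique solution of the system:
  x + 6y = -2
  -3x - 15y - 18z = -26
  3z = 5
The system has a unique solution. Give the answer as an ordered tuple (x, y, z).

Form the augmented matrix and row-reduce:
  [  1    6    0  |   -2 ]
  [ -3  -15  -18  |  -26 ]
  [  0    0    3  |    5 ]
ρ2 := ρ2 + 3·ρ1
  [ 1  6    0  |   -2 ]
  [ 0  3  -18  |  -32 ]
  [ 0  0    3  |    5 ]
ρ2 := 1/3·ρ2
  [ 1  6   0  |     -2 ]
  [ 0  1  -6  |  -32/3 ]
  [ 0  0   3  |      5 ]
ρ3 := 1/3·ρ3
  [ 1  6   0  |     -2 ]
  [ 0  1  -6  |  -32/3 ]
  [ 0  0   1  |    5/3 ]
ρ2 := ρ2 + 6·ρ3
  [ 1  6  0  |    -2 ]
  [ 0  1  0  |  -2/3 ]
  [ 0  0  1  |   5/3 ]
ρ1 := ρ1 − 6·ρ2
  [ 1  0  0  |     2 ]
  [ 0  1  0  |  -2/3 ]
  [ 0  0  1  |   5/3 ]
Reading off the last column: x = 2, y = -2/3, z = 5/3.

(2, -2/3, 5/3)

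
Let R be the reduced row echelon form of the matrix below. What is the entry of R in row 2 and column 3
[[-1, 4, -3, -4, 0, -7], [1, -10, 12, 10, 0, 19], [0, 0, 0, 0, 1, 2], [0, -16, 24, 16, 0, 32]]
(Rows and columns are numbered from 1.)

-3/2

ρ1 ← -1·ρ1
  [ 1   -4   3   4  0   7 ]
  [ 1  -10  12  10  0  19 ]
  [ 0    0   0   0  1   2 ]
  [ 0  -16  24  16  0  32 ]
ρ2 ← ρ2 − ρ1
  [ 1   -4   3   4  0   7 ]
  [ 0   -6   9   6  0  12 ]
  [ 0    0   0   0  1   2 ]
  [ 0  -16  24  16  0  32 ]
ρ2 ← -1/6·ρ2
  [ 1   -4     3   4  0   7 ]
  [ 0    1  -3/2  -1  0  -2 ]
  [ 0    0     0   0  1   2 ]
  [ 0  -16    24  16  0  32 ]
ρ4 ← ρ4 + 16·ρ2
  [ 1  -4     3   4  0   7 ]
  [ 0   1  -3/2  -1  0  -2 ]
  [ 0   0     0   0  1   2 ]
  [ 0   0     0   0  0   0 ]
ρ1 ← ρ1 + 4·ρ2
  [ 1  0    -3   0  0  -1 ]
  [ 0  1  -3/2  -1  0  -2 ]
  [ 0  0     0   0  1   2 ]
  [ 0  0     0   0  0   0 ]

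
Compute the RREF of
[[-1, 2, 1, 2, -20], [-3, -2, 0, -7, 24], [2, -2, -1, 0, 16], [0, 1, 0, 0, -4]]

[[1, 0, 0, 0, 4], [0, 1, 0, 0, -4], [0, 0, 1, 0, 0], [0, 0, 0, 1, -4]]

Multiply r1 by -1.
  [  1  -2  -1  -2  20 ]
  [ -3  -2   0  -7  24 ]
  [  2  -2  -1   0  16 ]
  [  0   1   0   0  -4 ]
Add 3 times r1 to r2.
  [ 1  -2  -1   -2  20 ]
  [ 0  -8  -3  -13  84 ]
  [ 2  -2  -1    0  16 ]
  [ 0   1   0    0  -4 ]
Subtract 2 times r1 from r3.
  [ 1  -2  -1   -2   20 ]
  [ 0  -8  -3  -13   84 ]
  [ 0   2   1    4  -24 ]
  [ 0   1   0    0   -4 ]
Multiply r2 by -1/8.
  [ 1  -2   -1    -2     20 ]
  [ 0   1  3/8  13/8  -21/2 ]
  [ 0   2    1     4    -24 ]
  [ 0   1    0     0     -4 ]
Subtract 2 times r2 from r3.
  [ 1  -2   -1    -2     20 ]
  [ 0   1  3/8  13/8  -21/2 ]
  [ 0   0  1/4   3/4     -3 ]
  [ 0   1    0     0     -4 ]
Subtract r2 from r4.
  [ 1  -2    -1     -2     20 ]
  [ 0   1   3/8   13/8  -21/2 ]
  [ 0   0   1/4    3/4     -3 ]
  [ 0   0  -3/8  -13/8   13/2 ]
Multiply r3 by 4.
  [ 1  -2    -1     -2     20 ]
  [ 0   1   3/8   13/8  -21/2 ]
  [ 0   0     1      3    -12 ]
  [ 0   0  -3/8  -13/8   13/2 ]
Add 3/8 times r3 to r4.
  [ 1  -2   -1    -2     20 ]
  [ 0   1  3/8  13/8  -21/2 ]
  [ 0   0    1     3    -12 ]
  [ 0   0    0  -1/2      2 ]
Multiply r4 by -2.
  [ 1  -2   -1    -2     20 ]
  [ 0   1  3/8  13/8  -21/2 ]
  [ 0   0    1     3    -12 ]
  [ 0   0    0     1     -4 ]
Subtract 3 times r4 from r3.
  [ 1  -2   -1    -2     20 ]
  [ 0   1  3/8  13/8  -21/2 ]
  [ 0   0    1     0      0 ]
  [ 0   0    0     1     -4 ]
Subtract 13/8 times r4 from r2.
  [ 1  -2   -1  -2  20 ]
  [ 0   1  3/8   0  -4 ]
  [ 0   0    1   0   0 ]
  [ 0   0    0   1  -4 ]
Add 2 times r4 to r1.
  [ 1  -2   -1  0  12 ]
  [ 0   1  3/8  0  -4 ]
  [ 0   0    1  0   0 ]
  [ 0   0    0  1  -4 ]
Subtract 3/8 times r3 from r2.
  [ 1  -2  -1  0  12 ]
  [ 0   1   0  0  -4 ]
  [ 0   0   1  0   0 ]
  [ 0   0   0  1  -4 ]
Add r3 to r1.
  [ 1  -2  0  0  12 ]
  [ 0   1  0  0  -4 ]
  [ 0   0  1  0   0 ]
  [ 0   0  0  1  -4 ]
Add 2 times r2 to r1.
  [ 1  0  0  0   4 ]
  [ 0  1  0  0  -4 ]
  [ 0  0  1  0   0 ]
  [ 0  0  0  1  -4 ]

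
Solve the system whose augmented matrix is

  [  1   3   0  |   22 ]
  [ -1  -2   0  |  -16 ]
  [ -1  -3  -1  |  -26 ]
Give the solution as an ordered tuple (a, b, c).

r2 ← r2 + r1
  [  1   3   0  |   22 ]
  [  0   1   0  |    6 ]
  [ -1  -3  -1  |  -26 ]
r3 ← r3 + r1
  [ 1  3   0  |  22 ]
  [ 0  1   0  |   6 ]
  [ 0  0  -1  |  -4 ]
r3 ← -1·r3
  [ 1  3  0  |  22 ]
  [ 0  1  0  |   6 ]
  [ 0  0  1  |   4 ]
r1 ← r1 − 3·r2
  [ 1  0  0  |  4 ]
  [ 0  1  0  |  6 ]
  [ 0  0  1  |  4 ]
Reading off the last column: a = 4, b = 6, c = 4.

(4, 6, 4)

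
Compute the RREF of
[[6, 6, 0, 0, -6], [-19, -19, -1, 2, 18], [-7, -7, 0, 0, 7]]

ρ1 -> 1/6·ρ1
ρ2 -> ρ2 + 19·ρ1
ρ3 -> ρ3 + 7·ρ1
ρ2 -> -1·ρ2

[[1, 1, 0, 0, -1], [0, 0, 1, -2, 1], [0, 0, 0, 0, 0]]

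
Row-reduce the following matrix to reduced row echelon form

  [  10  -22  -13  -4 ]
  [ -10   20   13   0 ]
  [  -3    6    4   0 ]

[[1, 0, 0, 4], [0, 1, 0, 2], [0, 0, 1, 0]]

ρ1 -> 1/10·ρ1
ρ2 -> ρ2 + 10·ρ1
ρ3 -> ρ3 + 3·ρ1
ρ2 -> -1/2·ρ2
ρ3 -> ρ3 + 3/5·ρ2
ρ3 -> 10·ρ3
ρ1 -> ρ1 + 13/10·ρ3
ρ1 -> ρ1 + 11/5·ρ2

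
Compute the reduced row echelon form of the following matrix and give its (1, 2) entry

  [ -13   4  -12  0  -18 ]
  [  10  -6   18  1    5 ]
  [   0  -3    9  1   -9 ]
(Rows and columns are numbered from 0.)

r1 := -1/13·r1
  [  1  -4/13  12/13  0  18/13 ]
  [ 10     -6     18  1      5 ]
  [  0     -3      9  1     -9 ]
r2 := r2 − 10·r1
  [ 1   -4/13   12/13  0    18/13 ]
  [ 0  -38/13  114/13  1  -115/13 ]
  [ 0      -3       9  1       -9 ]
r2 := -13/38·r2
  [ 1  -4/13  12/13       0   18/13 ]
  [ 0      1     -3  -13/38  115/38 ]
  [ 0     -3      9       1      -9 ]
r3 := r3 + 3·r2
  [ 1  -4/13  12/13       0   18/13 ]
  [ 0      1     -3  -13/38  115/38 ]
  [ 0      0      0   -1/38    3/38 ]
r3 := -38·r3
  [ 1  -4/13  12/13       0   18/13 ]
  [ 0      1     -3  -13/38  115/38 ]
  [ 0      0      0       1      -3 ]
r2 := r2 + 13/38·r3
  [ 1  -4/13  12/13  0  18/13 ]
  [ 0      1     -3  0      2 ]
  [ 0      0      0  1     -3 ]
r1 := r1 + 4/13·r2
  [ 1  0   0  0   2 ]
  [ 0  1  -3  0   2 ]
  [ 0  0   0  1  -3 ]

-3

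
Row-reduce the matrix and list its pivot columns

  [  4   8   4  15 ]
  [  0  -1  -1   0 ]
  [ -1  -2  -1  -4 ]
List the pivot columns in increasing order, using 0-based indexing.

0, 1, 3

r1 → 1/4·r1
r3 → r3 + r1
r2 → -1·r2
r3 → -4·r3
r1 → r1 − 15/4·r3
r1 → r1 − 2·r2
Pivot columns are the columns containing a leading 1.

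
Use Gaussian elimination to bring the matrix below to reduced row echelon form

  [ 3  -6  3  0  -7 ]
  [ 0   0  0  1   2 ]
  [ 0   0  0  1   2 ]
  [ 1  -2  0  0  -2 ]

R1 → 1/3·R1
R4 → R4 − R1
R2 <-> R4
R2 → -1·R2
R4 → R4 − R3
R1 → R1 − R2

[[1, -2, 0, 0, -2], [0, 0, 1, 0, -1/3], [0, 0, 0, 1, 2], [0, 0, 0, 0, 0]]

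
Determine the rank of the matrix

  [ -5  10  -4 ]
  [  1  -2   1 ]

rank = 2

R1 ← -1/5·R1
  [ 1  -2  4/5 ]
  [ 1  -2    1 ]
R2 ← R2 − R1
  [ 1  -2  4/5 ]
  [ 0   0  1/5 ]
R2 ← 5·R2
  [ 1  -2  4/5 ]
  [ 0   0    1 ]
R1 ← R1 − 4/5·R2
  [ 1  -2  0 ]
  [ 0   0  1 ]
The reduced form has 2 nonzero rows.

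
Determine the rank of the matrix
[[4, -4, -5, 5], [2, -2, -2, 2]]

ρ1 -> 1/4·ρ1
  [ 1  -1  -5/4  5/4 ]
  [ 2  -2    -2    2 ]
ρ2 -> ρ2 − 2·ρ1
  [ 1  -1  -5/4   5/4 ]
  [ 0   0   1/2  -1/2 ]
ρ2 -> 2·ρ2
  [ 1  -1  -5/4  5/4 ]
  [ 0   0     1   -1 ]
ρ1 -> ρ1 + 5/4·ρ2
  [ 1  -1  0   0 ]
  [ 0   0  1  -1 ]
The reduced form has 2 nonzero rows.

rank = 2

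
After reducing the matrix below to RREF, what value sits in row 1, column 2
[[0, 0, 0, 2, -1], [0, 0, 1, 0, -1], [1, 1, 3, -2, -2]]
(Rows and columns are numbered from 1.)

r1 <=> r3
  [ 1  1  3  -2  -2 ]
  [ 0  0  1   0  -1 ]
  [ 0  0  0   2  -1 ]
r3 -> 1/2·r3
  [ 1  1  3  -2    -2 ]
  [ 0  0  1   0    -1 ]
  [ 0  0  0   1  -1/2 ]
r1 -> r1 + 2·r3
  [ 1  1  3  0    -3 ]
  [ 0  0  1  0    -1 ]
  [ 0  0  0  1  -1/2 ]
r1 -> r1 − 3·r2
  [ 1  1  0  0     0 ]
  [ 0  0  1  0    -1 ]
  [ 0  0  0  1  -1/2 ]

1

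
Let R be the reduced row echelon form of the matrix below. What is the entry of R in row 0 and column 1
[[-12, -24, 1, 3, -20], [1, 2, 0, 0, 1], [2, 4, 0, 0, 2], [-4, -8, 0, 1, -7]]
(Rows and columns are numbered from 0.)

2

Multiply R1 by -1/12.
Subtract R1 from R2.
Subtract 2 times R1 from R3.
Add 4 times R1 to R4.
Multiply R2 by 12.
Subtract 1/6 times R2 from R3.
Add 1/3 times R2 to R4.
Swap R3 and R4.
Subtract 3 times R3 from R2.
Add 1/4 times R3 to R1.
Add 1/12 times R2 to R1.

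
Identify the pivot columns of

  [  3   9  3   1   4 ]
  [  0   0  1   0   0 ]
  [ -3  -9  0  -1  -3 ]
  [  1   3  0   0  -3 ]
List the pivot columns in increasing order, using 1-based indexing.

1, 3, 4, 5

R1 -> 1/3·R1
  [  1   3  1  1/3  4/3 ]
  [  0   0  1    0    0 ]
  [ -3  -9  0   -1   -3 ]
  [  1   3  0    0   -3 ]
R3 -> R3 + 3·R1
  [ 1  3  1  1/3  4/3 ]
  [ 0  0  1    0    0 ]
  [ 0  0  3    0    1 ]
  [ 1  3  0    0   -3 ]
R4 -> R4 − R1
  [ 1  3   1   1/3    4/3 ]
  [ 0  0   1     0      0 ]
  [ 0  0   3     0      1 ]
  [ 0  0  -1  -1/3  -13/3 ]
R3 -> R3 − 3·R2
  [ 1  3   1   1/3    4/3 ]
  [ 0  0   1     0      0 ]
  [ 0  0   0     0      1 ]
  [ 0  0  -1  -1/3  -13/3 ]
R4 -> R4 + R2
  [ 1  3  1   1/3    4/3 ]
  [ 0  0  1     0      0 ]
  [ 0  0  0     0      1 ]
  [ 0  0  0  -1/3  -13/3 ]
R3 ↔ R4
  [ 1  3  1   1/3    4/3 ]
  [ 0  0  1     0      0 ]
  [ 0  0  0  -1/3  -13/3 ]
  [ 0  0  0     0      1 ]
R3 -> -3·R3
  [ 1  3  1  1/3  4/3 ]
  [ 0  0  1    0    0 ]
  [ 0  0  0    1   13 ]
  [ 0  0  0    0    1 ]
R3 -> R3 − 13·R4
  [ 1  3  1  1/3  4/3 ]
  [ 0  0  1    0    0 ]
  [ 0  0  0    1    0 ]
  [ 0  0  0    0    1 ]
R1 -> R1 − 4/3·R4
  [ 1  3  1  1/3  0 ]
  [ 0  0  1    0  0 ]
  [ 0  0  0    1  0 ]
  [ 0  0  0    0  1 ]
R1 -> R1 − 1/3·R3
  [ 1  3  1  0  0 ]
  [ 0  0  1  0  0 ]
  [ 0  0  0  1  0 ]
  [ 0  0  0  0  1 ]
R1 -> R1 − R2
  [ 1  3  0  0  0 ]
  [ 0  0  1  0  0 ]
  [ 0  0  0  1  0 ]
  [ 0  0  0  0  1 ]
Pivot columns are the columns containing a leading 1.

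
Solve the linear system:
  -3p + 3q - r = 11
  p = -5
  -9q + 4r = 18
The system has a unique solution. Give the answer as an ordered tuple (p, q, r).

(-5, 2/3, 6)

Form the augmented matrix and row-reduce:
  [ -3   3  -1  |  11 ]
  [  1   0   0  |  -5 ]
  [  0  -9   4  |  18 ]
ρ1 -> -1/3·ρ1
ρ2 -> ρ2 − ρ1
ρ3 -> ρ3 + 9·ρ2
ρ2 -> ρ2 + 1/3·ρ3
ρ1 -> ρ1 − 1/3·ρ3
ρ1 -> ρ1 + ρ2
Reading off the last column: p = -5, q = 2/3, r = 6.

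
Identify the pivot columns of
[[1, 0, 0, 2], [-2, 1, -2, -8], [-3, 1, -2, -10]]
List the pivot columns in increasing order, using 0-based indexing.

Add 2 times ρ1 to ρ2.
Add 3 times ρ1 to ρ3.
Subtract ρ2 from ρ3.
Pivot columns are the columns containing a leading 1.

0, 1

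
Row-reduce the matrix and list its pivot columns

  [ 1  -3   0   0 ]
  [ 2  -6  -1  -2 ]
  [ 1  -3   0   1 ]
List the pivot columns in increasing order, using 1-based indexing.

r2 ← r2 − 2·r1
  [ 1  -3   0   0 ]
  [ 0   0  -1  -2 ]
  [ 1  -3   0   1 ]
r3 ← r3 − r1
  [ 1  -3   0   0 ]
  [ 0   0  -1  -2 ]
  [ 0   0   0   1 ]
r2 ← -1·r2
  [ 1  -3  0  0 ]
  [ 0   0  1  2 ]
  [ 0   0  0  1 ]
r2 ← r2 − 2·r3
  [ 1  -3  0  0 ]
  [ 0   0  1  0 ]
  [ 0   0  0  1 ]
Pivot columns are the columns containing a leading 1.

1, 3, 4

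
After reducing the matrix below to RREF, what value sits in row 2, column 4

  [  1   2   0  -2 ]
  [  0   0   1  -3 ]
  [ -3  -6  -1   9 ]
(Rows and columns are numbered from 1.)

r3 -> r3 + 3·r1
  [ 1  2   0  -2 ]
  [ 0  0   1  -3 ]
  [ 0  0  -1   3 ]
r3 -> r3 + r2
  [ 1  2  0  -2 ]
  [ 0  0  1  -3 ]
  [ 0  0  0   0 ]

-3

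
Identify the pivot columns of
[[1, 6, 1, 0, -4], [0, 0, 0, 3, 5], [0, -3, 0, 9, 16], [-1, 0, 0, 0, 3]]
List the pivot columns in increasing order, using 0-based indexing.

0, 1, 2, 3

Add R1 to R4.
  [ 1   6  1  0  -4 ]
  [ 0   0  0  3   5 ]
  [ 0  -3  0  9  16 ]
  [ 0   6  1  0  -1 ]
Swap R2 and R3.
  [ 1   6  1  0  -4 ]
  [ 0  -3  0  9  16 ]
  [ 0   0  0  3   5 ]
  [ 0   6  1  0  -1 ]
Multiply R2 by -1/3.
  [ 1  6  1   0     -4 ]
  [ 0  1  0  -3  -16/3 ]
  [ 0  0  0   3      5 ]
  [ 0  6  1   0     -1 ]
Subtract 6 times R2 from R4.
  [ 1  6  1   0     -4 ]
  [ 0  1  0  -3  -16/3 ]
  [ 0  0  0   3      5 ]
  [ 0  0  1  18     31 ]
Swap R3 and R4.
  [ 1  6  1   0     -4 ]
  [ 0  1  0  -3  -16/3 ]
  [ 0  0  1  18     31 ]
  [ 0  0  0   3      5 ]
Multiply R4 by 1/3.
  [ 1  6  1   0     -4 ]
  [ 0  1  0  -3  -16/3 ]
  [ 0  0  1  18     31 ]
  [ 0  0  0   1    5/3 ]
Subtract 18 times R4 from R3.
  [ 1  6  1   0     -4 ]
  [ 0  1  0  -3  -16/3 ]
  [ 0  0  1   0      1 ]
  [ 0  0  0   1    5/3 ]
Add 3 times R4 to R2.
  [ 1  6  1  0    -4 ]
  [ 0  1  0  0  -1/3 ]
  [ 0  0  1  0     1 ]
  [ 0  0  0  1   5/3 ]
Subtract R3 from R1.
  [ 1  6  0  0    -5 ]
  [ 0  1  0  0  -1/3 ]
  [ 0  0  1  0     1 ]
  [ 0  0  0  1   5/3 ]
Subtract 6 times R2 from R1.
  [ 1  0  0  0    -3 ]
  [ 0  1  0  0  -1/3 ]
  [ 0  0  1  0     1 ]
  [ 0  0  0  1   5/3 ]
Pivot columns are the columns containing a leading 1.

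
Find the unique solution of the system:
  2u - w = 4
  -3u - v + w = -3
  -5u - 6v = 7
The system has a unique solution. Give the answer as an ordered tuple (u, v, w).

Form the augmented matrix and row-reduce:
  [  2   0  -1  |   4 ]
  [ -3  -1   1  |  -3 ]
  [ -5  -6   0  |   7 ]
R1 -> 1/2·R1
  [  1   0  -1/2  |   2 ]
  [ -3  -1     1  |  -3 ]
  [ -5  -6     0  |   7 ]
R2 -> R2 + 3·R1
  [  1   0  -1/2  |  2 ]
  [  0  -1  -1/2  |  3 ]
  [ -5  -6     0  |  7 ]
R3 -> R3 + 5·R1
  [ 1   0  -1/2  |   2 ]
  [ 0  -1  -1/2  |   3 ]
  [ 0  -6  -5/2  |  17 ]
R2 -> -1·R2
  [ 1   0  -1/2  |   2 ]
  [ 0   1   1/2  |  -3 ]
  [ 0  -6  -5/2  |  17 ]
R3 -> R3 + 6·R2
  [ 1  0  -1/2  |   2 ]
  [ 0  1   1/2  |  -3 ]
  [ 0  0   1/2  |  -1 ]
R3 -> 2·R3
  [ 1  0  -1/2  |   2 ]
  [ 0  1   1/2  |  -3 ]
  [ 0  0     1  |  -2 ]
R2 -> R2 − 1/2·R3
  [ 1  0  -1/2  |   2 ]
  [ 0  1     0  |  -2 ]
  [ 0  0     1  |  -2 ]
R1 -> R1 + 1/2·R3
  [ 1  0  0  |   1 ]
  [ 0  1  0  |  -2 ]
  [ 0  0  1  |  -2 ]
Reading off the last column: u = 1, v = -2, w = -2.

(1, -2, -2)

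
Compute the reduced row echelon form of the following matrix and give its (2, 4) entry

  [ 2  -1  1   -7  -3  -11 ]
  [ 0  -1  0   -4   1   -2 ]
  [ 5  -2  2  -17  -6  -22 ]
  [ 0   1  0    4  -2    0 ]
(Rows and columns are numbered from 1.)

R1 := 1/2·R1
  [ 1  -1/2  1/2  -7/2  -3/2  -11/2 ]
  [ 0    -1    0    -4     1     -2 ]
  [ 5    -2    2   -17    -6    -22 ]
  [ 0     1    0     4    -2      0 ]
R3 := R3 − 5·R1
  [ 1  -1/2   1/2  -7/2  -3/2  -11/2 ]
  [ 0    -1     0    -4     1     -2 ]
  [ 0   1/2  -1/2   1/2   3/2   11/2 ]
  [ 0     1     0     4    -2      0 ]
R2 := -1·R2
  [ 1  -1/2   1/2  -7/2  -3/2  -11/2 ]
  [ 0     1     0     4    -1      2 ]
  [ 0   1/2  -1/2   1/2   3/2   11/2 ]
  [ 0     1     0     4    -2      0 ]
R3 := R3 − 1/2·R2
  [ 1  -1/2   1/2  -7/2  -3/2  -11/2 ]
  [ 0     1     0     4    -1      2 ]
  [ 0     0  -1/2  -3/2     2    9/2 ]
  [ 0     1     0     4    -2      0 ]
R4 := R4 − R2
  [ 1  -1/2   1/2  -7/2  -3/2  -11/2 ]
  [ 0     1     0     4    -1      2 ]
  [ 0     0  -1/2  -3/2     2    9/2 ]
  [ 0     0     0     0    -1     -2 ]
R3 := -2·R3
  [ 1  -1/2  1/2  -7/2  -3/2  -11/2 ]
  [ 0     1    0     4    -1      2 ]
  [ 0     0    1     3    -4     -9 ]
  [ 0     0    0     0    -1     -2 ]
R4 := -1·R4
  [ 1  -1/2  1/2  -7/2  -3/2  -11/2 ]
  [ 0     1    0     4    -1      2 ]
  [ 0     0    1     3    -4     -9 ]
  [ 0     0    0     0     1      2 ]
R3 := R3 + 4·R4
  [ 1  -1/2  1/2  -7/2  -3/2  -11/2 ]
  [ 0     1    0     4    -1      2 ]
  [ 0     0    1     3     0     -1 ]
  [ 0     0    0     0     1      2 ]
R2 := R2 + R4
  [ 1  -1/2  1/2  -7/2  -3/2  -11/2 ]
  [ 0     1    0     4     0      4 ]
  [ 0     0    1     3     0     -1 ]
  [ 0     0    0     0     1      2 ]
R1 := R1 + 3/2·R4
  [ 1  -1/2  1/2  -7/2  0  -5/2 ]
  [ 0     1    0     4  0     4 ]
  [ 0     0    1     3  0    -1 ]
  [ 0     0    0     0  1     2 ]
R1 := R1 − 1/2·R3
  [ 1  -1/2  0  -5  0  -2 ]
  [ 0     1  0   4  0   4 ]
  [ 0     0  1   3  0  -1 ]
  [ 0     0  0   0  1   2 ]
R1 := R1 + 1/2·R2
  [ 1  0  0  -3  0   0 ]
  [ 0  1  0   4  0   4 ]
  [ 0  0  1   3  0  -1 ]
  [ 0  0  0   0  1   2 ]

4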